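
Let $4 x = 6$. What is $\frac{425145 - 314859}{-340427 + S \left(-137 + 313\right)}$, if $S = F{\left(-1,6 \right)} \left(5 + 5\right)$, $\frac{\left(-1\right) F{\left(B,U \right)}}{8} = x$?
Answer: $- \frac{110286}{361547} \approx -0.30504$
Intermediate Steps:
$x = \frac{3}{2}$ ($x = \frac{1}{4} \cdot 6 = \frac{3}{2} \approx 1.5$)
$F{\left(B,U \right)} = -12$ ($F{\left(B,U \right)} = \left(-8\right) \frac{3}{2} = -12$)
$S = -120$ ($S = - 12 \left(5 + 5\right) = \left(-12\right) 10 = -120$)
$\frac{425145 - 314859}{-340427 + S \left(-137 + 313\right)} = \frac{425145 - 314859}{-340427 - 120 \left(-137 + 313\right)} = \frac{110286}{-340427 - 21120} = \frac{110286}{-361547} = 110286 \left(- \frac{1}{361547}\right) = - \frac{110286}{361547}$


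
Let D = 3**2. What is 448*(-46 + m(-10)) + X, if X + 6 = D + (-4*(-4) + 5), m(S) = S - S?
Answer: -20584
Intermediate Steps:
m(S) = 0
D = 9
X = 24 (X = -6 + (9 + (-4*(-4) + 5)) = -6 + (9 + (16 + 5)) = -6 + (9 + 21) = -6 + 30 = 24)
448*(-46 + m(-10)) + X = 448*(-46 + 0) + 24 = 448*(-46) + 24 = -20608 + 24 = -20584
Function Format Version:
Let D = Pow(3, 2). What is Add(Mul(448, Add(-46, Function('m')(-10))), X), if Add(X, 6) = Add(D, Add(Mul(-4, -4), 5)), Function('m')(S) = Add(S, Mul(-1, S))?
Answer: -20584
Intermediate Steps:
Function('m')(S) = 0
D = 9
X = 24 (X = Add(-6, Add(9, Add(Mul(-4, -4), 5))) = Add(-6, Add(9, Add(16, 5))) = Add(-6, Add(9, 21)) = Add(-6, 30) = 24)
Add(Mul(448, Add(-46, Function('m')(-10))), X) = Add(Mul(448, Add(-46, 0)), 24) = Add(Mul(448, -46), 24) = Add(-20608, 24) = -20584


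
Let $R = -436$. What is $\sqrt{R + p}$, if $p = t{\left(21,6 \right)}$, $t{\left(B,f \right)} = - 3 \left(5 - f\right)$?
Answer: $i \sqrt{433} \approx 20.809 i$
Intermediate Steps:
$t{\left(B,f \right)} = -15 + 3 f$
$p = 3$ ($p = -15 + 3 \cdot 6 = -15 + 18 = 3$)
$\sqrt{R + p} = \sqrt{-436 + 3} = \sqrt{-433} = i \sqrt{433}$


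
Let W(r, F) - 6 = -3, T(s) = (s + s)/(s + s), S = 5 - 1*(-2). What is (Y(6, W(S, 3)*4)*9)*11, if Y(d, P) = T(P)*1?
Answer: 99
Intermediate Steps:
S = 7 (S = 5 + 2 = 7)
T(s) = 1 (T(s) = (2*s)/((2*s)) = (2*s)*(1/(2*s)) = 1)
W(r, F) = 3 (W(r, F) = 6 - 3 = 3)
Y(d, P) = 1 (Y(d, P) = 1*1 = 1)
(Y(6, W(S, 3)*4)*9)*11 = (1*9)*11 = 9*11 = 99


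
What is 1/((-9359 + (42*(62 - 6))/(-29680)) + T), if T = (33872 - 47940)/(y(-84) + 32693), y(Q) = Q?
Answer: -8641385/80879135024 ≈ -0.00010684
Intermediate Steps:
T = -14068/32609 (T = (33872 - 47940)/(-84 + 32693) = -14068/32609 ≈ -0.43141)
1/((-9359 + (42*(62 - 6))/(-29680)) + T) = 1/((-9359 + (42*(62 - 6))/(-29680)) - 14068/32609) = 1/((-9359 + (42*56)*(-1/29680)) - 14068/32609) = 1/((-9359 + 2352*(-1/29680)) - 14068/32609) = 1/((-9359 - 21/265) - 14068/32609) = 1/(-2480156/265 - 14068/32609) = 1/(-80879135024/8641385) = -8641385/80879135024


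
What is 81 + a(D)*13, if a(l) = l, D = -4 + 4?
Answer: 81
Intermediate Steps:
D = 0
81 + a(D)*13 = 81 + 0*13 = 81 + 0 = 81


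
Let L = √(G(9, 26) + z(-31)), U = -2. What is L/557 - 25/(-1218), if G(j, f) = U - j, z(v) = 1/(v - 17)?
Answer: 25/1218 + 23*I*√3/6684 ≈ 0.020525 + 0.0059601*I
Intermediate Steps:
z(v) = 1/(-17 + v)
G(j, f) = -2 - j
L = 23*I*√3/12 (L = √((-2 - 1*9) + 1/(-17 - 31)) = √((-2 - 9) + 1/(-48)) = √(-11 - 1/48) = √(-529/48) = 23*I*√3/12 ≈ 3.3198*I)
L/557 - 25/(-1218) = (23*I*√3/12)/557 - 25/(-1218) = (23*I*√3/12)*(1/557) - 25*(-1/1218) = 23*I*√3/6684 + 25/1218 = 25/1218 + 23*I*√3/6684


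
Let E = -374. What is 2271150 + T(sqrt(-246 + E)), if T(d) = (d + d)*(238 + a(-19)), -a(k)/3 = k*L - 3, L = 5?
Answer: 2271150 + 2128*I*sqrt(155) ≈ 2.2712e+6 + 26493.0*I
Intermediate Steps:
a(k) = 9 - 15*k (a(k) = -3*(k*5 - 3) = -3*(5*k - 3) = -3*(-3 + 5*k) = 9 - 15*k)
T(d) = 1064*d (T(d) = (d + d)*(238 + (9 - 15*(-19))) = (2*d)*(238 + (9 + 285)) = (2*d)*(238 + 294) = (2*d)*532 = 1064*d)
2271150 + T(sqrt(-246 + E)) = 2271150 + 1064*sqrt(-246 - 374) = 2271150 + 1064*sqrt(-620) = 2271150 + 1064*(2*I*sqrt(155)) = 2271150 + 2128*I*sqrt(155)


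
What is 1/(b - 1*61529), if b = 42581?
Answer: -1/18948 ≈ -5.2776e-5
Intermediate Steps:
1/(b - 1*61529) = 1/(42581 - 1*61529) = 1/(42581 - 61529) = 1/(-18948) = -1/18948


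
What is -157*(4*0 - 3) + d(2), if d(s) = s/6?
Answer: 1414/3 ≈ 471.33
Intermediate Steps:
d(s) = s/6 (d(s) = s*(1/6) = s/6)
-157*(4*0 - 3) + d(2) = -157*(4*0 - 3) + (1/6)*2 = -157*(0 - 3) + 1/3 = -157*(-3) + 1/3 = 471 + 1/3 = 1414/3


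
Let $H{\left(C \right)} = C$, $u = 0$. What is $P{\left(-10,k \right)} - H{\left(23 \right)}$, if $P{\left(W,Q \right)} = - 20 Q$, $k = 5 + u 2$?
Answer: $-123$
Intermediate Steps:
$k = 5$ ($k = 5 + 0 \cdot 2 = 5 + 0 = 5$)
$P{\left(-10,k \right)} - H{\left(23 \right)} = \left(-20\right) 5 - 23 = -100 - 23 = -123$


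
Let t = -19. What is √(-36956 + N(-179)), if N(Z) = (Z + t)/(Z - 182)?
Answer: I*√13340918/19 ≈ 192.24*I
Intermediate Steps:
N(Z) = (-19 + Z)/(-182 + Z) (N(Z) = (Z - 19)/(Z - 182) = (-19 + Z)/(-182 + Z))
√(-36956 + N(-179)) = √(-36956 + (-19 - 179)/(-182 - 179)) = √(-36956 - 198/(-361)) = √(-36956 - 1/361*(-198)) = √(-36956 + 198/361) = √(-13340918/361) = I*√13340918/19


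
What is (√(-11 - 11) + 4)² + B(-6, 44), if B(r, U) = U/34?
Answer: -80/17 + 8*I*√22 ≈ -4.7059 + 37.523*I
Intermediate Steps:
B(r, U) = U/34 (B(r, U) = U*(1/34) = U/34)
(√(-11 - 11) + 4)² + B(-6, 44) = (√(-11 - 11) + 4)² + (1/34)*44 = (√(-22) + 4)² + 22/17 = (I*√22 + 4)² + 22/17 = (4 + I*√22)² + 22/17 = 22/17 + (4 + I*√22)²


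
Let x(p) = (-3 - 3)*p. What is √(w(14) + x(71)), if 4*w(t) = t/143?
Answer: I*√34843094/286 ≈ 20.639*I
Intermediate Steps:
x(p) = -6*p
w(t) = t/572 (w(t) = (t/143)/4 = t/572)
√(w(14) + x(71)) = √((1/572)*14 - 6*71) = √(7/286 - 426) = √(-121829/286) = I*√34843094/286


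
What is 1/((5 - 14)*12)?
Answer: -1/108 ≈ -0.0092593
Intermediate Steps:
1/((5 - 14)*12) = 1/(-9*12) = 1/(-108) = -1/108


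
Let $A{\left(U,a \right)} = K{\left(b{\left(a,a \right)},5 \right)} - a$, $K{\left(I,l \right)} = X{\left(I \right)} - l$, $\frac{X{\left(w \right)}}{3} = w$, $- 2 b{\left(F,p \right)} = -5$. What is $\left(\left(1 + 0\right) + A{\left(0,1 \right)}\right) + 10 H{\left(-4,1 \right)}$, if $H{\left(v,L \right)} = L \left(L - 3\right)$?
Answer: $- \frac{35}{2} \approx -17.5$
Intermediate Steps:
$b{\left(F,p \right)} = \frac{5}{2}$ ($b{\left(F,p \right)} = \left(- \frac{1}{2}\right) \left(-5\right) = \frac{5}{2}$)
$X{\left(w \right)} = 3 w$
$K{\left(I,l \right)} = - l + 3 I$ ($K{\left(I,l \right)} = 3 I - l = - l + 3 I$)
$H{\left(v,L \right)} = L \left(-3 + L\right)$
$A{\left(U,a \right)} = \frac{5}{2} - a$ ($A{\left(U,a \right)} = \left(\left(-1\right) 5 + 3 \cdot \frac{5}{2}\right) - a = \left(-5 + \frac{15}{2}\right) - a = \frac{5}{2} - a$)
$\left(\left(1 + 0\right) + A{\left(0,1 \right)}\right) + 10 H{\left(-4,1 \right)} = \left(\left(1 + 0\right) + \left(\frac{5}{2} - 1\right)\right) + 10 \cdot 1 \left(-3 + 1\right) = \left(1 + \left(\frac{5}{2} - 1\right)\right) + 10 \cdot 1 \left(-2\right) = \left(1 + \frac{3}{2}\right) + 10 \left(-2\right) = \frac{5}{2} - 20 = - \frac{35}{2}$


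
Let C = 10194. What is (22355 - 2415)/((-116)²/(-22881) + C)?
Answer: 7866330/4021301 ≈ 1.9562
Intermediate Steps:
(22355 - 2415)/((-116)²/(-22881) + C) = (22355 - 2415)/((-116)²/(-22881) + 10194) = 19940/(13456*(-1/22881) + 10194) = 19940/(-464/789 + 10194) = 19940/(8042602/789) = 19940*(789/8042602) = 7866330/4021301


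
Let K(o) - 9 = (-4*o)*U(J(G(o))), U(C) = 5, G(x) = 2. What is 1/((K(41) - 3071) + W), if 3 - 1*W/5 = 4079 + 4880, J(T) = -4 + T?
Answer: -1/48662 ≈ -2.0550e-5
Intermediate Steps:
K(o) = 9 - 20*o (K(o) = 9 - 4*o*5 = 9 - 20*o)
W = -44780 (W = 15 - 5*(4079 + 4880) = 15 - 5*8959 = 15 - 44795 = -44780)
1/((K(41) - 3071) + W) = 1/(((9 - 20*41) - 3071) - 44780) = 1/(((9 - 820) - 3071) - 44780) = 1/((-811 - 3071) - 44780) = 1/(-3882 - 44780) = 1/(-48662) = -1/48662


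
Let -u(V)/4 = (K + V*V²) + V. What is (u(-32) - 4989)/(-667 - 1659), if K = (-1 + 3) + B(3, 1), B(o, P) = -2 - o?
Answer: -126223/2326 ≈ -54.266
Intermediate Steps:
K = -3 (K = (-1 + 3) + (-2 - 1*3) = 2 + (-2 - 3) = 2 - 5 = -3)
u(V) = 12 - 4*V - 4*V³ (u(V) = -4*((-3 + V*V²) + V) = -4*((-3 + V³) + V) = -4*(-3 + V + V³) = 12 - 4*V - 4*V³)
(u(-32) - 4989)/(-667 - 1659) = ((12 - 4*(-32) - 4*(-32)³) - 4989)/(-667 - 1659) = ((12 + 128 - 4*(-32768)) - 4989)/(-2326) = ((12 + 128 + 131072) - 4989)*(-1/2326) = (131212 - 4989)*(-1/2326) = 126223*(-1/2326) = -126223/2326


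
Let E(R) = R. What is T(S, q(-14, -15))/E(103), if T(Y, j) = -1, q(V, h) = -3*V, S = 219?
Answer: -1/103 ≈ -0.0097087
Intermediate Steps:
T(S, q(-14, -15))/E(103) = -1/103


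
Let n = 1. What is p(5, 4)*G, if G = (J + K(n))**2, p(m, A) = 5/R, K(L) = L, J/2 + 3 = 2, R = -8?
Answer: -5/8 ≈ -0.62500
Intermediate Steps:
J = -2 (J = -6 + 2*2 = -6 + 4 = -2)
p(m, A) = -5/8 (p(m, A) = 5/(-8) = 5*(-1/8) = -5/8)
G = 1 (G = (-2 + 1)**2 = (-1)**2 = 1)
p(5, 4)*G = -5/8*1 = -5/8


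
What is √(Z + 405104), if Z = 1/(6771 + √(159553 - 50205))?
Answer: √(847429634820712129199 - 91474186*√27337)/45737093 ≈ 636.48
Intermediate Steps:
Z = 1/(6771 + 2*√27337) (Z = 1/(6771 + √109348) = 1/(6771 + 2*√27337) ≈ 0.00014081)
√(Z + 405104) = √((6771/45737093 - 2*√27337/45737093) + 405104) = √(18528279329443/45737093 - 2*√27337/45737093)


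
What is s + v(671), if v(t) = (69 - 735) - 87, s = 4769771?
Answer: 4769018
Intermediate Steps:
v(t) = -753 (v(t) = -666 - 87 = -753)
s + v(671) = 4769771 - 753 = 4769018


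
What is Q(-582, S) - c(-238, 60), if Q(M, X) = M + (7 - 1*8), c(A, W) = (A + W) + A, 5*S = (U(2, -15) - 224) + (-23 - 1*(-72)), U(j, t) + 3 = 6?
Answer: -167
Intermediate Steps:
U(j, t) = 3 (U(j, t) = -3 + 6 = 3)
S = -172/5 (S = ((3 - 224) + (-23 - 1*(-72)))/5 = (-221 + (-23 + 72))/5 = (-221 + 49)/5 = (⅕)*(-172) = -172/5 ≈ -34.400)
c(A, W) = W + 2*A
Q(M, X) = -1 + M (Q(M, X) = M + (7 - 8) = M - 1 = -1 + M)
Q(-582, S) - c(-238, 60) = (-1 - 582) - (60 + 2*(-238)) = -583 - (60 - 476) = -583 - 1*(-416) = -583 + 416 = -167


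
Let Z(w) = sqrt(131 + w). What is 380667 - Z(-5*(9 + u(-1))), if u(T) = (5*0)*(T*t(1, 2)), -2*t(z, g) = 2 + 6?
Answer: 380667 - sqrt(86) ≈ 3.8066e+5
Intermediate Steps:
t(z, g) = -4 (t(z, g) = -(2 + 6)/2 = -1/2*8 = -4)
u(T) = 0 (u(T) = (5*0)*(T*(-4)) = 0*(-4*T) = 0)
380667 - Z(-5*(9 + u(-1))) = 380667 - sqrt(131 - 5*(9 + 0)) = 380667 - sqrt(131 - 5*9) = 380667 - sqrt(131 - 45) = 380667 - sqrt(86)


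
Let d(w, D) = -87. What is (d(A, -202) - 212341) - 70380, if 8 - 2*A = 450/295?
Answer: -282808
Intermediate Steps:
A = 191/59 (A = 4 - 225/295 = 4 - 1/2*90/59 = 4 - 45/59 = 191/59 ≈ 3.2373)
(d(A, -202) - 212341) - 70380 = (-87 - 212341) - 70380 = -212428 - 70380 = -282808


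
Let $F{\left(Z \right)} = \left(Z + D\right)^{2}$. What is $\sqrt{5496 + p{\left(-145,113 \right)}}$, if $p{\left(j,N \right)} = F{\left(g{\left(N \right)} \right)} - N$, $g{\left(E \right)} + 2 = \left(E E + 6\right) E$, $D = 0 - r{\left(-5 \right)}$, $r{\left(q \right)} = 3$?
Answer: $\sqrt{2083894350283} \approx 1.4436 \cdot 10^{6}$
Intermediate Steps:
$D = -3$ ($D = 0 - 3 = -3$)
$g{\left(E \right)} = -2 + E \left(6 + E^{2}\right)$ ($g{\left(E \right)} = -2 + \left(E E + 6\right) E = -2 + \left(E^{2} + 6\right) E = -2 + \left(6 + E^{2}\right) E = -2 + E \left(6 + E^{2}\right)$)
$F{\left(Z \right)} = \left(-3 + Z\right)^{2}$ ($F{\left(Z \right)} = \left(Z - 3\right)^{2} = \left(-3 + Z\right)^{2}$)
$p{\left(j,N \right)} = \left(-5 + N^{3} + 6 N\right)^{2} - N$ ($p{\left(j,N \right)} = \left(-3 + \left(-2 + N^{3} + 6 N\right)\right)^{2} - N = \left(-5 + N^{3} + 6 N\right)^{2} - N$)
$\sqrt{5496 + p{\left(-145,113 \right)}} = \sqrt{5496 + \left(\left(-5 + 113^{3} + 6 \cdot 113\right)^{2} - 113\right)} = \sqrt{5496 - \left(113 - \left(-5 + 1442897 + 678\right)^{2}\right)} = \sqrt{5496 - \left(113 - 1443570^{2}\right)} = \sqrt{5496 + \left(2083894344900 - 113\right)} = \sqrt{5496 + 2083894344787} = \sqrt{2083894350283}$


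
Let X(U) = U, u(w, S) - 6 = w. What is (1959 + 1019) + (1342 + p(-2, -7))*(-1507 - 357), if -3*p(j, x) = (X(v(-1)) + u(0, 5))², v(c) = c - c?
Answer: -2476142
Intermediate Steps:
u(w, S) = 6 + w
v(c) = 0
p(j, x) = -12 (p(j, x) = -(0 + (6 + 0))²/3 = -(0 + 6)²/3 = -⅓*6² = -⅓*36 = -12)
(1959 + 1019) + (1342 + p(-2, -7))*(-1507 - 357) = (1959 + 1019) + (1342 - 12)*(-1507 - 357) = 2978 + 1330*(-1864) = 2978 - 2479120 = -2476142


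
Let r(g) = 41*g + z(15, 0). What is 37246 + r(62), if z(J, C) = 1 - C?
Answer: 39789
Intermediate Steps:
r(g) = 1 + 41*g (r(g) = 41*g + (1 - 1*0) = 41*g + (1 + 0) = 41*g + 1 = 1 + 41*g)
37246 + r(62) = 37246 + (1 + 41*62) = 37246 + (1 + 2542) = 37246 + 2543 = 39789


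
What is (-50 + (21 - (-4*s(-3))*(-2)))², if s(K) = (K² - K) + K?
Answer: 10201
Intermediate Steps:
s(K) = K²
(-50 + (21 - (-4*s(-3))*(-2)))² = (-50 + (21 - (-4*(-3)²)*(-2)))² = (-50 + (21 - (-4*9)*(-2)))² = (-50 + (21 - (-36)*(-2)))² = (-50 + (21 - 1*72))² = (-50 + (21 - 72))² = (-50 - 51)² = (-101)² = 10201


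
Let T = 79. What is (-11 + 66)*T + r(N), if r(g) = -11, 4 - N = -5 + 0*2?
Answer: 4334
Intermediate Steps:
N = 9 (N = 4 - (-5 + 0*2) = 4 - (-5 + 0) = 4 - 1*(-5) = 4 + 5 = 9)
(-11 + 66)*T + r(N) = (-11 + 66)*79 - 11 = 55*79 - 11 = 4345 - 11 = 4334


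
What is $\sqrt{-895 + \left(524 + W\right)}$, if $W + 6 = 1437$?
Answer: $2 \sqrt{265} \approx 32.558$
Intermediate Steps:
$W = 1431$ ($W = -6 + 1437 = 1431$)
$\sqrt{-895 + \left(524 + W\right)} = \sqrt{-895 + \left(524 + 1431\right)} = \sqrt{-895 + 1955} = \sqrt{1060} = 2 \sqrt{265}$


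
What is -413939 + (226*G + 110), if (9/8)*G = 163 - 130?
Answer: -1221599/3 ≈ -4.0720e+5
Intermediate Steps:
G = 88/3 (G = 8*(163 - 130)/9 = (8/9)*33 = 88/3 ≈ 29.333)
-413939 + (226*G + 110) = -413939 + (226*(88/3) + 110) = -413939 + (19888/3 + 110) = -413939 + 20218/3 = -1221599/3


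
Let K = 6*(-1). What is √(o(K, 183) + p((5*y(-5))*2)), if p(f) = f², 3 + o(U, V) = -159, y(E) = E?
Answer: √2338 ≈ 48.353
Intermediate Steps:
K = -6
o(U, V) = -162 (o(U, V) = -3 - 159 = -162)
√(o(K, 183) + p((5*y(-5))*2)) = √(-162 + ((5*(-5))*2)²) = √(-162 + (-25*2)²) = √(-162 + (-50)²) = √(-162 + 2500) = √2338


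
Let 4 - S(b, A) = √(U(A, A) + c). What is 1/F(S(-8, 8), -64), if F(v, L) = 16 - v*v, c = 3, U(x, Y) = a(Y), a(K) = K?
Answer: 1/53 + 8*√11/583 ≈ 0.064379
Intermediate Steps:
U(x, Y) = Y
S(b, A) = 4 - √(3 + A) (S(b, A) = 4 - √(A + 3) = 4 - √(3 + A))
F(v, L) = 16 - v²
1/F(S(-8, 8), -64) = 1/(16 - (4 - √(3 + 8))²) = 1/(16 - (4 - √11)²)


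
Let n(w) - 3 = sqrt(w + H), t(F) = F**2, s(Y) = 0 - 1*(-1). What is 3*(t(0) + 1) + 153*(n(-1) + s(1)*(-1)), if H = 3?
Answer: 309 + 153*sqrt(2) ≈ 525.38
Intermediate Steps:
s(Y) = 1 (s(Y) = 0 + 1 = 1)
n(w) = 3 + sqrt(3 + w) (n(w) = 3 + sqrt(w + 3) = 3 + sqrt(3 + w))
3*(t(0) + 1) + 153*(n(-1) + s(1)*(-1)) = 3*(0**2 + 1) + 153*((3 + sqrt(3 - 1)) + 1*(-1)) = 3*(0 + 1) + 153*((3 + sqrt(2)) - 1) = 3*1 + 153*(2 + sqrt(2)) = 3 + (306 + 153*sqrt(2)) = 309 + 153*sqrt(2)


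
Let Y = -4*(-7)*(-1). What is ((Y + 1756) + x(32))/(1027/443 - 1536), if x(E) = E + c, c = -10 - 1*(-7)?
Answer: -778351/679421 ≈ -1.1456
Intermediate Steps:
Y = -28 (Y = 28*(-1) = -28)
c = -3 (c = -10 + 7 = -3)
x(E) = -3 + E (x(E) = E - 3 = -3 + E)
((Y + 1756) + x(32))/(1027/443 - 1536) = ((-28 + 1756) + (-3 + 32))/(1027/443 - 1536) = (1728 + 29)/(1027*(1/443) - 1536) = 1757/(1027/443 - 1536) = 1757/(-679421/443) = 1757*(-443/679421) = -778351/679421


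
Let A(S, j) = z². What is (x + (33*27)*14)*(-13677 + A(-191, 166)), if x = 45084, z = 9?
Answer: -782558568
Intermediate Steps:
A(S, j) = 81 (A(S, j) = 9² = 81)
(x + (33*27)*14)*(-13677 + A(-191, 166)) = (45084 + (33*27)*14)*(-13677 + 81) = (45084 + 891*14)*(-13596) = (45084 + 12474)*(-13596) = 57558*(-13596) = -782558568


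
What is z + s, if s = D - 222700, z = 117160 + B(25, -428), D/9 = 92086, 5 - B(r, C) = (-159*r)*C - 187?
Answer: -977874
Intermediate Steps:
B(r, C) = 192 + 159*C*r (B(r, C) = 5 - ((-159*r)*C - 187) = 5 - (-159*C*r - 187) = 5 - (-187 - 159*C*r) = 5 + (187 + 159*C*r) = 192 + 159*C*r)
D = 828774 (D = 9*92086 = 828774)
z = -1583948 (z = 117160 + (192 + 159*(-428)*25) = 117160 + (192 - 1701300) = 117160 - 1701108 = -1583948)
s = 606074 (s = 828774 - 222700 = 606074)
z + s = -1583948 + 606074 = -977874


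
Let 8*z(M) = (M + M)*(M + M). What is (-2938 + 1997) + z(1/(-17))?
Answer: -543897/578 ≈ -941.00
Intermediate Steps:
z(M) = M**2/2 (z(M) = ((M + M)*(M + M))/8 = ((2*M)*(2*M))/8 = (4*M**2)/8 = M**2/2)
(-2938 + 1997) + z(1/(-17)) = (-2938 + 1997) + (1/(-17))**2/2 = -941 + (-1/17)**2/2 = -941 + (1/2)*(1/289) = -941 + 1/578 = -543897/578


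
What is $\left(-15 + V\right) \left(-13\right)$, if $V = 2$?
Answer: $169$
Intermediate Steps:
$\left(-15 + V\right) \left(-13\right) = \left(-15 + 2\right) \left(-13\right) = \left(-13\right) \left(-13\right) = 169$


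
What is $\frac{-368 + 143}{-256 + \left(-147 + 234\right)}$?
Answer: $\frac{225}{169} \approx 1.3314$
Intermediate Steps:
$\frac{-368 + 143}{-256 + \left(-147 + 234\right)} = - \frac{225}{-256 + 87} = - \frac{225}{-169} = \left(-225\right) \left(- \frac{1}{169}\right) = \frac{225}{169}$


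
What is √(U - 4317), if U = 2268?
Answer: I*√2049 ≈ 45.266*I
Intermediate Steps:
√(U - 4317) = √(2268 - 4317) = √(-2049) = I*√2049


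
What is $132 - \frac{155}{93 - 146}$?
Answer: $\frac{7151}{53} \approx 134.92$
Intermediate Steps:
$132 - \frac{155}{93 - 146} = 132 - \frac{155}{-53} = 132 - - \frac{155}{53} = 132 + \frac{155}{53} = \frac{7151}{53}$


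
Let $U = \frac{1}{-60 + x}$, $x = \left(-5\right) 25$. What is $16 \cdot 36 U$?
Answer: $- \frac{576}{185} \approx -3.1135$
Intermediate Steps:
$x = -125$
$U = - \frac{1}{185}$ ($U = \frac{1}{-60 - 125} = \frac{1}{-185} = - \frac{1}{185} \approx -0.0054054$)
$16 \cdot 36 U = 16 \cdot 36 \left(- \frac{1}{185}\right) = 576 \left(- \frac{1}{185}\right) = - \frac{576}{185}$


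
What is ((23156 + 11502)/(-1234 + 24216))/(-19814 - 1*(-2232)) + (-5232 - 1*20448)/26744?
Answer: -648589516867/675402209366 ≈ -0.96030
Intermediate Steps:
((23156 + 11502)/(-1234 + 24216))/(-19814 - 1*(-2232)) + (-5232 - 1*20448)/26744 = (34658/22982)/(-19814 + 2232) + (-5232 - 20448)*(1/26744) = (34658*(1/22982))/(-17582) - 25680*1/26744 = (17329/11491)*(-1/17582) - 3210/3343 = -17329/202034762 - 3210/3343 = -648589516867/675402209366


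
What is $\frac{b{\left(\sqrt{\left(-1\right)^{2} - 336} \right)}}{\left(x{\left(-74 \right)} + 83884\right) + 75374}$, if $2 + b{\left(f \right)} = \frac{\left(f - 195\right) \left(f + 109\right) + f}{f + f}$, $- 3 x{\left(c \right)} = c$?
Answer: $- \frac{267}{955696} + \frac{6477 i \sqrt{335}}{32015816} \approx -0.00027938 + 0.0037028 i$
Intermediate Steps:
$x{\left(c \right)} = - \frac{c}{3}$
$b{\left(f \right)} = -2 + \frac{f + \left(-195 + f\right) \left(109 + f\right)}{2 f}$ ($b{\left(f \right)} = -2 + \frac{\left(f - 195\right) \left(f + 109\right) + f}{f + f} = -2 + \frac{\left(-195 + f\right) \left(109 + f\right) + f}{2 f} = -2 + \left(f + \left(-195 + f\right) \left(109 + f\right)\right) \frac{1}{2 f} = -2 + \frac{f + \left(-195 + f\right) \left(109 + f\right)}{2 f}$)
$\frac{b{\left(\sqrt{\left(-1\right)^{2} - 336} \right)}}{\left(x{\left(-74 \right)} + 83884\right) + 75374} = \frac{\frac{1}{2} \frac{1}{\sqrt{\left(-1\right)^{2} - 336}} \left(-21255 + \sqrt{\left(-1\right)^{2} - 336} \left(-89 + \sqrt{\left(-1\right)^{2} - 336}\right)\right)}{\left(\left(- \frac{1}{3}\right) \left(-74\right) + 83884\right) + 75374} = \frac{\frac{1}{2} \frac{1}{\sqrt{1 - 336}} \left(-21255 + \sqrt{1 - 336} \left(-89 + \sqrt{1 - 336}\right)\right)}{\left(\frac{74}{3} + 83884\right) + 75374} = \frac{\frac{1}{2} \frac{1}{\sqrt{-335}} \left(-21255 + \sqrt{-335} \left(-89 + \sqrt{-335}\right)\right)}{\frac{251726}{3} + 75374} = \frac{\frac{1}{2} \frac{1}{i \sqrt{335}} \left(-21255 + i \sqrt{335} \left(-89 + i \sqrt{335}\right)\right)}{\frac{477848}{3}} = \frac{- \frac{i \sqrt{335}}{335} \left(-21255 + i \sqrt{335} \left(-89 + i \sqrt{335}\right)\right)}{2} \cdot \frac{3}{477848} = - \frac{i \sqrt{335} \left(-21255 + i \sqrt{335} \left(-89 + i \sqrt{335}\right)\right)}{670} \cdot \frac{3}{477848} = - \frac{3 i \sqrt{335} \left(-21255 + i \sqrt{335} \left(-89 + i \sqrt{335}\right)\right)}{320158160}$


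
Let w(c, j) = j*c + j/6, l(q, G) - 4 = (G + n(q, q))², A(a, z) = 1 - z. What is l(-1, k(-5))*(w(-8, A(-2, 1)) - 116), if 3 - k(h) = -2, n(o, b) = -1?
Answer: -2320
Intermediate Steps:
k(h) = 5 (k(h) = 3 - 1*(-2) = 3 + 2 = 5)
l(q, G) = 4 + (-1 + G)² (l(q, G) = 4 + (G - 1)² = 4 + (-1 + G)²)
w(c, j) = j/6 + c*j (w(c, j) = c*j + j*(⅙) = c*j + j/6 = j/6 + c*j)
l(-1, k(-5))*(w(-8, A(-2, 1)) - 116) = (4 + (-1 + 5)²)*((1 - 1*1)*(⅙ - 8) - 116) = (4 + 4²)*((1 - 1)*(-47/6) - 116) = (4 + 16)*(0*(-47/6) - 116) = 20*(0 - 116) = 20*(-116) = -2320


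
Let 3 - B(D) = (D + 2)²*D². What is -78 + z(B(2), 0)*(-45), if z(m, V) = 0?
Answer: -78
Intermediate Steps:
B(D) = 3 - D²*(2 + D)² (B(D) = 3 - (D + 2)²*D² = 3 - (2 + D)²*D² = 3 - D²*(2 + D)²)
-78 + z(B(2), 0)*(-45) = -78 + 0*(-45) = -78 + 0 = -78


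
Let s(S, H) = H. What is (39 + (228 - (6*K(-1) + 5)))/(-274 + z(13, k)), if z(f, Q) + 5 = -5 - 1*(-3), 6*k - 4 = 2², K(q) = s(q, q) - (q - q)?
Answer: -268/281 ≈ -0.95374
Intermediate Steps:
K(q) = q (K(q) = q - (q - q) = q - 1*0 = q + 0 = q)
k = 4/3 (k = ⅔ + (⅙)*2² = ⅔ + (⅙)*4 = ⅔ + ⅔ = 4/3 ≈ 1.3333)
z(f, Q) = -7 (z(f, Q) = -5 + (-5 - 1*(-3)) = -5 + (-5 + 3) = -5 - 2 = -7)
(39 + (228 - (6*K(-1) + 5)))/(-274 + z(13, k)) = (39 + (228 - (6*(-1) + 5)))/(-274 - 7) = (39 + (228 - (-6 + 5)))/(-281) = (39 + (228 - 1*(-1)))*(-1/281) = (39 + (228 + 1))*(-1/281) = (39 + 229)*(-1/281) = 268*(-1/281) = -268/281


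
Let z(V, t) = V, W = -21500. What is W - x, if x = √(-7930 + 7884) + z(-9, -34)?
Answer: -21491 - I*√46 ≈ -21491.0 - 6.7823*I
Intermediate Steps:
x = -9 + I*√46 (x = √(-7930 + 7884) - 9 = √(-46) - 9 = I*√46 - 9 = -9 + I*√46 ≈ -9.0 + 6.7823*I)
W - x = -21500 - (-9 + I*√46) = -21500 + (9 - I*√46) = -21491 - I*√46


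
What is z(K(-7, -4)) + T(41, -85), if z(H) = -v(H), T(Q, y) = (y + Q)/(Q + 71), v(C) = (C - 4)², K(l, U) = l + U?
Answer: -6311/28 ≈ -225.39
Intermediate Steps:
K(l, U) = U + l
v(C) = (-4 + C)²
T(Q, y) = (Q + y)/(71 + Q)
z(H) = -(-4 + H)²
z(K(-7, -4)) + T(41, -85) = -(-4 + (-4 - 7))² + (41 - 85)/(71 + 41) = -(-4 - 11)² - 44/112 = -1*(-15)² + (1/112)*(-44) = -1*225 - 11/28 = -225 - 11/28 = -6311/28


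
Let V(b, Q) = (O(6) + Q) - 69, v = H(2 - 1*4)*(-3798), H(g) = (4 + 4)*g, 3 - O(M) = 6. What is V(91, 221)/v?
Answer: 149/60768 ≈ 0.0024519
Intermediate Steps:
O(M) = -3 (O(M) = 3 - 1*6 = 3 - 6 = -3)
H(g) = 8*g
v = 60768 (v = (8*(2 - 1*4))*(-3798) = (8*(2 - 4))*(-3798) = (8*(-2))*(-3798) = -16*(-3798) = 60768)
V(b, Q) = -72 + Q (V(b, Q) = (-3 + Q) - 69 = -72 + Q)
V(91, 221)/v = (-72 + 221)/60768 = 149*(1/60768) = 149/60768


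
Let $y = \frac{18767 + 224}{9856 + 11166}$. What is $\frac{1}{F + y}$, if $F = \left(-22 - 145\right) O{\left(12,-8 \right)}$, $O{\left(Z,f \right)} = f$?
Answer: $\frac{21022}{28104383} \approx 0.000748$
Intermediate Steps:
$F = 1336$ ($F = \left(-22 - 145\right) \left(-8\right) = \left(-167\right) \left(-8\right) = 1336$)
$y = \frac{18991}{21022} \approx 0.90339$
$\frac{1}{F + y} = \frac{1}{1336 + \frac{18991}{21022}} = \frac{1}{\frac{28104383}{21022}} = \frac{21022}{28104383}$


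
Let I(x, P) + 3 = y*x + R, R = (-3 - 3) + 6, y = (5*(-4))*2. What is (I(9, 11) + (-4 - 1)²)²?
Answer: 114244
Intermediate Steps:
y = -40 (y = -20*2 = -40)
R = 0 (R = -6 + 6 = 0)
I(x, P) = -3 - 40*x (I(x, P) = -3 + (-40*x + 0) = -3 - 40*x)
(I(9, 11) + (-4 - 1)²)² = ((-3 - 40*9) + (-4 - 1)²)² = ((-3 - 360) + (-5)²)² = (-363 + 25)² = (-338)² = 114244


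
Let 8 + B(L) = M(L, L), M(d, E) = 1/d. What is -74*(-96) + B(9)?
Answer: 63865/9 ≈ 7096.1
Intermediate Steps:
B(L) = -8 + 1/L
-74*(-96) + B(9) = -74*(-96) + (-8 + 1/9) = 7104 + (-8 + ⅑) = 7104 - 71/9 = 63865/9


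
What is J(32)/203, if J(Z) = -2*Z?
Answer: -64/203 ≈ -0.31527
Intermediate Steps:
J(32)/203 = -2*32/203 = -64*1/203 = -64/203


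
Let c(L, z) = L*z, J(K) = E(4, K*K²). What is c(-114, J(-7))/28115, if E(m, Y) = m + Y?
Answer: 38646/28115 ≈ 1.3746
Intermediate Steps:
E(m, Y) = Y + m
J(K) = 4 + K³ (J(K) = K*K² + 4 = K³ + 4 = 4 + K³)
c(-114, J(-7))/28115 = -114*(4 + (-7)³)/28115 = -114*(4 - 343)*(1/28115) = -114*(-339)*(1/28115) = 38646*(1/28115) = 38646/28115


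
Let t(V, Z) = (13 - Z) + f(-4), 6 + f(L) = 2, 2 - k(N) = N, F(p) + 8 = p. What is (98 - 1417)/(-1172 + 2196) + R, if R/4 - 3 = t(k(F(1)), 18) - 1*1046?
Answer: -4310311/1024 ≈ -4209.3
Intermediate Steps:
F(p) = -8 + p
k(N) = 2 - N
f(L) = -4 (f(L) = -6 + 2 = -4)
t(V, Z) = 9 - Z (t(V, Z) = (13 - Z) - 4 = 9 - Z)
R = -4208 (R = 12 + 4*((9 - 1*18) - 1*1046) = 12 + 4*((9 - 18) - 1046) = 12 + 4*(-9 - 1046) = 12 + 4*(-1055) = 12 - 4220 = -4208)
(98 - 1417)/(-1172 + 2196) + R = (98 - 1417)/(-1172 + 2196) - 4208 = -1319/1024 - 4208 = -4310311/1024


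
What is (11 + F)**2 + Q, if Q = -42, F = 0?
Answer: 79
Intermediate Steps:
(11 + F)**2 + Q = (11 + 0)**2 - 42 = 11**2 - 42 = 121 - 42 = 79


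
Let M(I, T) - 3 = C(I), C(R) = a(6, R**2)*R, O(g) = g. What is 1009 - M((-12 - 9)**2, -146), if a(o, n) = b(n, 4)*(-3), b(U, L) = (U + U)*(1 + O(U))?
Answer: 100079800466938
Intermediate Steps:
b(U, L) = 2*U*(1 + U) (b(U, L) = (U + U)*(1 + U) = (2*U)*(1 + U) = 2*U*(1 + U))
a(o, n) = -6*n*(1 + n) (a(o, n) = (2*n*(1 + n))*(-3) = -6*n*(1 + n))
C(R) = -6*R**3*(1 + R**2) (C(R) = (-6*R**2*(1 + R**2))*R = -6*R**3*(1 + R**2))
M(I, T) = 3 + 6*I**3*(-1 - I**2)
1009 - M((-12 - 9)**2, -146) = 1009 - (3 - 6*(-12 - 9)**6 - 6*(-12 - 9)**10) = 1009 - (3 - 6*((-21)**2)**3 - 6*((-21)**2)**5) = 1009 - (3 - 6*441**3 - 6*441**5) = 1009 - (3 - 6*85766121 - 6*16679880978201) = 1009 - (3 - 514596726 - 100079285869206) = 1009 - 1*(-100079800465929) = 1009 + 100079800465929 = 100079800466938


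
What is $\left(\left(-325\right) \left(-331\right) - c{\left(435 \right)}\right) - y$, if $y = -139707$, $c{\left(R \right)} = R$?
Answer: $246847$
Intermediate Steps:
$\left(\left(-325\right) \left(-331\right) - c{\left(435 \right)}\right) - y = \left(\left(-325\right) \left(-331\right) - 435\right) - -139707 = \left(107575 - 435\right) + 139707 = 107140 + 139707 = 246847$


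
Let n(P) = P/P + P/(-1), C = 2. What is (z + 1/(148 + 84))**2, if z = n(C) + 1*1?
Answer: 1/53824 ≈ 1.8579e-5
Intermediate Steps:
n(P) = 1 - P (n(P) = 1 + P*(-1) = 1 - P)
z = 0 (z = (1 - 1*2) + 1*1 = (1 - 2) + 1 = -1 + 1 = 0)
(z + 1/(148 + 84))**2 = (0 + 1/(148 + 84))**2 = (0 + 1/232)**2 = (1/232)**2 = 1/53824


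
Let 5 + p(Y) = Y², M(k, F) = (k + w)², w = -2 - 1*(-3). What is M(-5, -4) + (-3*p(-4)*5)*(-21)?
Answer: 3481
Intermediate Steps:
w = 1 (w = -2 + 3 = 1)
M(k, F) = (1 + k)² (M(k, F) = (k + 1)² = (1 + k)²)
p(Y) = -5 + Y²
M(-5, -4) + (-3*p(-4)*5)*(-21) = (1 - 5)² + (-3*(-5 + (-4)²)*5)*(-21) = (-4)² + (-3*(-5 + 16)*5)*(-21) = 16 + (-3*11*5)*(-21) = 16 - 33*5*(-21) = 16 - 165*(-21) = 16 + 3465 = 3481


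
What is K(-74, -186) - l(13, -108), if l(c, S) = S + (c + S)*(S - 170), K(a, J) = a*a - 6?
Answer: -20832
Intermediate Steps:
K(a, J) = -6 + a² (K(a, J) = a² - 6 = -6 + a²)
l(c, S) = S + (-170 + S)*(S + c) (l(c, S) = S + (S + c)*(-170 + S) = S + (-170 + S)*(S + c))
K(-74, -186) - l(13, -108) = (-6 + (-74)²) - ((-108)² - 170*13 - 169*(-108) - 108*13) = (-6 + 5476) - (11664 - 2210 + 18252 - 1404) = 5470 - 1*26302 = 5470 - 26302 = -20832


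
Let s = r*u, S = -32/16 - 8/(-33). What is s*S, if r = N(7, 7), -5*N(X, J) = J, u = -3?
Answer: -406/55 ≈ -7.3818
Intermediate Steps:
N(X, J) = -J/5
r = -7/5 (r = -⅕*7 = -7/5 ≈ -1.4000)
S = -58/33 (S = -32*1/16 - 8*(-1/33) = -2 + 8/33 = -58/33 ≈ -1.7576)
s = 21/5 (s = -7/5*(-3) = 21/5 ≈ 4.2000)
s*S = (21/5)*(-58/33) = -406/55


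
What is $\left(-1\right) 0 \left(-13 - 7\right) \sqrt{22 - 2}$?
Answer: $0$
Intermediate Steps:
$\left(-1\right) 0 \left(-13 - 7\right) \sqrt{22 - 2} = 0 \left(-20\right) \sqrt{20} = 0 \cdot 2 \sqrt{5} = 0$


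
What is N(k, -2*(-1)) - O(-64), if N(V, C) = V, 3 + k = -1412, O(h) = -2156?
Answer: 741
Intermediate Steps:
k = -1415 (k = -3 - 1412 = -1415)
N(k, -2*(-1)) - O(-64) = -1415 - 1*(-2156) = -1415 + 2156 = 741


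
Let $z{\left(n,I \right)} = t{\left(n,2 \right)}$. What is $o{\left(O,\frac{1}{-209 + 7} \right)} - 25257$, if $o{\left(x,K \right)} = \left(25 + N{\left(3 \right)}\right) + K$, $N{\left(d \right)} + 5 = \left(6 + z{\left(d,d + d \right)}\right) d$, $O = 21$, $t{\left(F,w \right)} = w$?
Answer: $- \frac{5093027}{202} \approx -25213.0$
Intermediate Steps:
$z{\left(n,I \right)} = 2$
$N{\left(d \right)} = -5 + 8 d$ ($N{\left(d \right)} = -5 + \left(6 + 2\right) d = -5 + 8 d$)
$o{\left(x,K \right)} = 44 + K$ ($o{\left(x,K \right)} = \left(25 + \left(-5 + 8 \cdot 3\right)\right) + K = \left(25 + \left(-5 + 24\right)\right) + K = \left(25 + 19\right) + K = 44 + K$)
$o{\left(O,\frac{1}{-209 + 7} \right)} - 25257 = \left(44 + \frac{1}{-209 + 7}\right) - 25257 = \left(44 + \frac{1}{-202}\right) - 25257 = \left(44 - \frac{1}{202}\right) - 25257 = \frac{8887}{202} - 25257 = - \frac{5093027}{202}$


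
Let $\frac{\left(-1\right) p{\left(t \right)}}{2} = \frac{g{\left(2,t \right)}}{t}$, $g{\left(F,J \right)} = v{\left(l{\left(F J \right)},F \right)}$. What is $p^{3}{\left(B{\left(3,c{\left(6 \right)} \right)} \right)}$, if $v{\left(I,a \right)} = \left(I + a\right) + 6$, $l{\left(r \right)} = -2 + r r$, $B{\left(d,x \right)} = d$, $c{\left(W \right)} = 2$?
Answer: $-21952$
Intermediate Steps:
$l{\left(r \right)} = -2 + r^{2}$
$v{\left(I,a \right)} = 6 + I + a$
$g{\left(F,J \right)} = 4 + F + F^{2} J^{2}$ ($g{\left(F,J \right)} = 6 + \left(-2 + \left(F J\right)^{2}\right) + F = 6 + \left(-2 + F^{2} J^{2}\right) + F = 4 + F + F^{2} J^{2}$)
$p{\left(t \right)} = - \frac{2 \left(6 + 4 t^{2}\right)}{t}$ ($p{\left(t \right)} = - 2 \frac{4 + 2 + 2^{2} t^{2}}{t} = - 2 \frac{4 + 2 + 4 t^{2}}{t} = - 2 \frac{6 + 4 t^{2}}{t} = - \frac{2 \left(6 + 4 t^{2}\right)}{t}$)
$p^{3}{\left(B{\left(3,c{\left(6 \right)} \right)} \right)} = \left(- \frac{12}{3} - 24\right)^{3} = \left(\left(-12\right) \frac{1}{3} - 24\right)^{3} = \left(-4 - 24\right)^{3} = \left(-28\right)^{3} = -21952$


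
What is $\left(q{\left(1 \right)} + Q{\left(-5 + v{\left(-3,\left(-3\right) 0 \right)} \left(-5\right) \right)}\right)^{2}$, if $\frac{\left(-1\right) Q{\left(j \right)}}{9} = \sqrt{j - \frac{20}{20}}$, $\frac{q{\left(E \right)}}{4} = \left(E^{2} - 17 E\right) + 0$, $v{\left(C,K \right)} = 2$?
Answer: $2800 + 4608 i \approx 2800.0 + 4608.0 i$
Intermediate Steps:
$q{\left(E \right)} = - 68 E + 4 E^{2}$ ($q{\left(E \right)} = 4 \left(\left(E^{2} - 17 E\right) + 0\right) = 4 \left(E^{2} - 17 E\right) = - 68 E + 4 E^{2}$)
$Q{\left(j \right)} = - 9 \sqrt{-1 + j}$ ($Q{\left(j \right)} = - 9 \sqrt{j - \frac{20}{20}} = - 9 \sqrt{j - 1} = - 9 \sqrt{-1 + j}$)
$\left(q{\left(1 \right)} + Q{\left(-5 + v{\left(-3,\left(-3\right) 0 \right)} \left(-5\right) \right)}\right)^{2} = \left(4 \cdot 1 \left(-17 + 1\right) - 9 \sqrt{-1 + \left(-5 + 2 \left(-5\right)\right)}\right)^{2} = \left(4 \cdot 1 \left(-16\right) - 9 \sqrt{-1 - 15}\right)^{2} = \left(-64 - 9 \sqrt{-1 - 15}\right)^{2} = \left(-64 - 9 \sqrt{-16}\right)^{2} = \left(-64 - 9 \cdot 4 i\right)^{2} = \left(-64 - 36 i\right)^{2}$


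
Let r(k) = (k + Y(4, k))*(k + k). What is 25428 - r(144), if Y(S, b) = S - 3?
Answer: -16332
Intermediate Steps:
Y(S, b) = -3 + S
r(k) = 2*k*(1 + k) (r(k) = (k + (-3 + 4))*(k + k) = (k + 1)*(2*k) = (1 + k)*(2*k) = 2*k*(1 + k))
25428 - r(144) = 25428 - 2*144*(1 + 144) = 25428 - 2*144*145 = 25428 - 1*41760 = 25428 - 41760 = -16332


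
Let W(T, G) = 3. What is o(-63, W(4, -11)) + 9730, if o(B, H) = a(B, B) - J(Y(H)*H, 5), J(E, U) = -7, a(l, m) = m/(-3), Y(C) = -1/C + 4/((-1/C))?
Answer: 9758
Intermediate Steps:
Y(C) = -1/C - 4*C (Y(C) = -1/C + 4*(-C) = -1/C - 4*C)
a(l, m) = -m/3 (a(l, m) = m*(-1/3) = -m/3)
o(B, H) = 7 - B/3 (o(B, H) = -B/3 - 1*(-7) = -B/3 + 7 = 7 - B/3)
o(-63, W(4, -11)) + 9730 = (7 - 1/3*(-63)) + 9730 = (7 + 21) + 9730 = 28 + 9730 = 9758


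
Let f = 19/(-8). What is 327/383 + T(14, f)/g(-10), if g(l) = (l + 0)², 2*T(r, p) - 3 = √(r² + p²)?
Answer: 66549/76600 + √12905/1600 ≈ 0.93979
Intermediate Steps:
f = -19/8 (f = 19*(-⅛) = -19/8 ≈ -2.3750)
T(r, p) = 3/2 + √(p² + r²)/2 (T(r, p) = 3/2 + √(r² + p²)/2 = 3/2 + √(p² + r²)/2)
g(l) = l²
327/383 + T(14, f)/g(-10) = 327/383 + (3/2 + √((-19/8)² + 14²)/2)/((-10)²) = 327*(1/383) + (3/2 + √(361/64 + 196)/2)/100 = 327/383 + (3/2 + √(12905/64)/2)*(1/100) = 327/383 + (3/2 + (√12905/8)/2)*(1/100) = 327/383 + (3/2 + √12905/16)*(1/100) = 327/383 + (3/200 + √12905/1600) = 66549/76600 + √12905/1600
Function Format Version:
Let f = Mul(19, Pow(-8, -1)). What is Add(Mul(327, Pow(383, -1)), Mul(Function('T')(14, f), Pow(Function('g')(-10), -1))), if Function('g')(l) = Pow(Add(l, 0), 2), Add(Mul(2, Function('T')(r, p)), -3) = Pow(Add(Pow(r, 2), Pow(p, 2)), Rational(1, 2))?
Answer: Add(Rational(66549, 76600), Mul(Rational(1, 1600), Pow(12905, Rational(1, 2)))) ≈ 0.93979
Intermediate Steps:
f = Rational(-19, 8) (f = Mul(19, Rational(-1, 8)) = Rational(-19, 8) ≈ -2.3750)
Function('T')(r, p) = Add(Rational(3, 2), Mul(Rational(1, 2), Pow(Add(Pow(p, 2), Pow(r, 2)), Rational(1, 2)))) (Function('T')(r, p) = Add(Rational(3, 2), Mul(Rational(1, 2), Pow(Add(Pow(r, 2), Pow(p, 2)), Rational(1, 2)))) = Add(Rational(3, 2), Mul(Rational(1, 2), Pow(Add(Pow(p, 2), Pow(r, 2)), Rational(1, 2)))))
Function('g')(l) = Pow(l, 2)
Add(Mul(327, Pow(383, -1)), Mul(Function('T')(14, f), Pow(Function('g')(-10), -1))) = Add(Mul(327, Pow(383, -1)), Mul(Add(Rational(3, 2), Mul(Rational(1, 2), Pow(Add(Pow(Rational(-19, 8), 2), Pow(14, 2)), Rational(1, 2)))), Pow(Pow(-10, 2), -1))) = Add(Mul(327, Rational(1, 383)), Mul(Add(Rational(3, 2), Mul(Rational(1, 2), Pow(Add(Rational(361, 64), 196), Rational(1, 2)))), Pow(100, -1))) = Add(Rational(327, 383), Mul(Add(Rational(3, 2), Mul(Rational(1, 2), Pow(Rational(12905, 64), Rational(1, 2)))), Rational(1, 100))) = Add(Rational(327, 383), Mul(Add(Rational(3, 2), Mul(Rational(1, 2), Mul(Rational(1, 8), Pow(12905, Rational(1, 2))))), Rational(1, 100))) = Add(Rational(327, 383), Mul(Add(Rational(3, 2), Mul(Rational(1, 16), Pow(12905, Rational(1, 2)))), Rational(1, 100))) = Add(Rational(327, 383), Add(Rational(3, 200), Mul(Rational(1, 1600), Pow(12905, Rational(1, 2))))) = Add(Rational(66549, 76600), Mul(Rational(1, 1600), Pow(12905, Rational(1, 2))))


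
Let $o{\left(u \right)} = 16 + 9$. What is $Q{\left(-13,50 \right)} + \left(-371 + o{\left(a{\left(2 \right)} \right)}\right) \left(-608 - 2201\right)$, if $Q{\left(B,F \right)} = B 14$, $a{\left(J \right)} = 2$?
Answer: $971732$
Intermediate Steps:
$Q{\left(B,F \right)} = 14 B$
$o{\left(u \right)} = 25$
$Q{\left(-13,50 \right)} + \left(-371 + o{\left(a{\left(2 \right)} \right)}\right) \left(-608 - 2201\right) = 14 \left(-13\right) + \left(-371 + 25\right) \left(-608 - 2201\right) = -182 - -971914 = -182 + 971914 = 971732$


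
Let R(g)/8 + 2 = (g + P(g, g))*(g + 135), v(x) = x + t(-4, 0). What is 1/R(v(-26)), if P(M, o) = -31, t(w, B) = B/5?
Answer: -1/49720 ≈ -2.0113e-5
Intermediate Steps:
t(w, B) = B/5 (t(w, B) = B*(1/5) = B/5)
v(x) = x (v(x) = x + (1/5)*0 = x + 0 = x)
R(g) = -16 + 8*(-31 + g)*(135 + g) (R(g) = -16 + 8*((g - 31)*(g + 135)) = -16 + 8*((-31 + g)*(135 + g)) = -16 + 8*(-31 + g)*(135 + g))
1/R(v(-26)) = 1/(-33496 + 8*(-26)**2 + 832*(-26)) = 1/(-33496 + 8*676 - 21632) = 1/(-33496 + 5408 - 21632) = 1/(-49720) = -1/49720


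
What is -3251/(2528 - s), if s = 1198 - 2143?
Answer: -3251/3473 ≈ -0.93608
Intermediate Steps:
s = -945
-3251/(2528 - s) = -3251/(2528 - 1*(-945)) = -3251/(2528 + 945) = -3251/3473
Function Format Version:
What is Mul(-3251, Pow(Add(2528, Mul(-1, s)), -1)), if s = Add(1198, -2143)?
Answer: Rational(-3251, 3473) ≈ -0.93608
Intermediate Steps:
s = -945
Mul(-3251, Pow(Add(2528, Mul(-1, s)), -1)) = Mul(-3251, Pow(Add(2528, Mul(-1, -945)), -1)) = Mul(-3251, Pow(Add(2528, 945), -1)) = Mul(-3251, Pow(3473, -1)) = Mul(-3251, Rational(1, 3473)) = Rational(-3251, 3473)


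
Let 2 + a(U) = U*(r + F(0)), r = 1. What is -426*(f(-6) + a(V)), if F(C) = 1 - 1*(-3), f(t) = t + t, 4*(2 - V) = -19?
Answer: -16827/2 ≈ -8413.5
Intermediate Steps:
V = 27/4 (V = 2 - 1/4*(-19) = 2 + 19/4 = 27/4 ≈ 6.7500)
f(t) = 2*t
F(C) = 4 (F(C) = 1 + 3 = 4)
a(U) = -2 + 5*U (a(U) = -2 + U*(1 + 4) = -2 + U*5 = -2 + 5*U)
-426*(f(-6) + a(V)) = -426*(2*(-6) + (-2 + 5*(27/4))) = -426*(-12 + (-2 + 135/4)) = -426*(-12 + 127/4) = -426*79/4 = -16827/2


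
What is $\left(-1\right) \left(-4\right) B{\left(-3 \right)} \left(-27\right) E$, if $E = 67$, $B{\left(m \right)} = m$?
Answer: $21708$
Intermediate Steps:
$\left(-1\right) \left(-4\right) B{\left(-3 \right)} \left(-27\right) E = \left(-1\right) \left(-4\right) \left(-3\right) \left(-27\right) 67 = 4 \left(-3\right) \left(-27\right) 67 = \left(-12\right) \left(-27\right) 67 = 324 \cdot 67 = 21708$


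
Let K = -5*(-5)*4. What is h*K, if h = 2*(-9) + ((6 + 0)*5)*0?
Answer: -1800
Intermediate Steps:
h = -18 (h = -18 + (6*5)*0 = -18 + 30*0 = -18 + 0 = -18)
K = 100 (K = 25*4 = 100)
h*K = -18*100 = -1800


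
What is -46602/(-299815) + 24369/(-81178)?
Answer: -3523134579/24338382070 ≈ -0.14476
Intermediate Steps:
-46602/(-299815) + 24369/(-81178) = -46602*(-1/299815) + 24369*(-1/81178) = 46602/299815 - 24369/81178 = -3523134579/24338382070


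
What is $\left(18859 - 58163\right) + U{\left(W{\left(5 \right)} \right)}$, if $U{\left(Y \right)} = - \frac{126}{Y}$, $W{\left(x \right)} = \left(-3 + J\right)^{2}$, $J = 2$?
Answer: $-39430$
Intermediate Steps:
$W{\left(x \right)} = 1$ ($W{\left(x \right)} = \left(-3 + 2\right)^{2} = \left(-1\right)^{2} = 1$)
$\left(18859 - 58163\right) + U{\left(W{\left(5 \right)} \right)} = \left(18859 - 58163\right) - \frac{126}{1} = -39304 - 126 = -39430$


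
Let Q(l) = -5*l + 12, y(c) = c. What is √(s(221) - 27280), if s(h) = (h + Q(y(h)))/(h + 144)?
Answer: 2*I*√908674070/365 ≈ 165.17*I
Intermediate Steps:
Q(l) = 12 - 5*l
s(h) = (12 - 4*h)/(144 + h) (s(h) = (h + (12 - 5*h))/(h + 144) = (12 - 4*h)/(144 + h))
√(s(221) - 27280) = √(4*(3 - 1*221)/(144 + 221) - 27280) = √(4*(3 - 221)/365 - 27280) = √(4*(1/365)*(-218) - 27280) = √(-872/365 - 27280) = √(-9958072/365) = 2*I*√908674070/365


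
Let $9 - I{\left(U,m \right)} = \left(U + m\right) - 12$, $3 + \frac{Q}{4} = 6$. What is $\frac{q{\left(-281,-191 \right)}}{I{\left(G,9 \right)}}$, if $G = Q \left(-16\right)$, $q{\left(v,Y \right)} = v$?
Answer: $- \frac{281}{204} \approx -1.3775$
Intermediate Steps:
$Q = 12$ ($Q = -12 + 4 \cdot 6 = -12 + 24 = 12$)
$G = -192$ ($G = 12 \left(-16\right) = -192$)
$I{\left(U,m \right)} = 21 - U - m$ ($I{\left(U,m \right)} = 9 - \left(\left(U + m\right) - 12\right) = 9 - \left(-12 + U + m\right) = 21 - U - m$)
$\frac{q{\left(-281,-191 \right)}}{I{\left(G,9 \right)}} = - \frac{281}{21 - -192 - 9} = - \frac{281}{21 + 192 - 9} = - \frac{281}{204}$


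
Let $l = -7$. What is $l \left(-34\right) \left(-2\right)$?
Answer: $-476$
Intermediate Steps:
$l \left(-34\right) \left(-2\right) = \left(-7\right) \left(-34\right) \left(-2\right) = 238 \left(-2\right) = -476$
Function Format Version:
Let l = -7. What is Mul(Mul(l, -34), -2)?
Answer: -476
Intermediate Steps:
Mul(Mul(l, -34), -2) = Mul(Mul(-7, -34), -2) = Mul(238, -2) = -476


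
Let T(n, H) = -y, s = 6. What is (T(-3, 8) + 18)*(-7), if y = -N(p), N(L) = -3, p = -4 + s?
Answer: -105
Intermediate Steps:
p = 2 (p = -4 + 6 = 2)
y = 3 (y = -1*(-3) = 3)
T(n, H) = -3 (T(n, H) = -1*3 = -3)
(T(-3, 8) + 18)*(-7) = (-3 + 18)*(-7) = 15*(-7) = -105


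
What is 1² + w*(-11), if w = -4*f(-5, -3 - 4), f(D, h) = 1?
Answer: 45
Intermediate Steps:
w = -4 (w = -4*1 = -4)
1² + w*(-11) = 1² - 4*(-11) = 1 + 44 = 45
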